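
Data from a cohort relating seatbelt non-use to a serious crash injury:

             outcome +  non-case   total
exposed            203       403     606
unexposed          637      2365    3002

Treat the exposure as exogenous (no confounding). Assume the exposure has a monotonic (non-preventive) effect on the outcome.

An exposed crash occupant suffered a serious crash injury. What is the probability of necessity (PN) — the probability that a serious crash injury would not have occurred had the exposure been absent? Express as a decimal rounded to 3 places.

PN ≈ 0.367

p₁ = P(outcome | exposed) = 203/606 = 0.33498
p₀ = P(outcome | unexposed) = 637/3002 = 0.21219
Under exogeneity and monotonicity, PN = (p₁ − p₀)/p₁.
PN = (0.33498 − 0.21219) / 0.33498 ≈ 0.3666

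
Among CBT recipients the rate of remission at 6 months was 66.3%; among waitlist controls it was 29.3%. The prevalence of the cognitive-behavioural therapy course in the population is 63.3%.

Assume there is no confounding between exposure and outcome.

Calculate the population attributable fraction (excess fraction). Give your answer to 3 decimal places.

PAF ≈ 0.444

p₁ = 0.663, p₀ = 0.293.
Overall risk P(Y=1) = π·p₁ + (1−π)·p₀ = 0.633×0.663 + 0.367×0.293 = 0.52721.
Under exogeneity, PAF = [P(Y=1) − p₀] / P(Y=1).
PAF = (0.52721 − 0.293) / 0.52721 ≈ 0.4442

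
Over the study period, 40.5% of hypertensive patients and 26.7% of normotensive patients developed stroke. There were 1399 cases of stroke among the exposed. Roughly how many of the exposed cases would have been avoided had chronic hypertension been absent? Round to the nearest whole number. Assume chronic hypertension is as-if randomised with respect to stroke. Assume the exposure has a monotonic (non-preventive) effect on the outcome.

about 477 cases

p₁ = 0.405, p₀ = 0.267.
PN = (p₁ − p₀)/p₁ = (0.405 − 0.267) / 0.405 ≈ 0.34074.
Attributable cases ≈ PN × (exposed cases) = 0.34074 × 1399 ≈ 476.70.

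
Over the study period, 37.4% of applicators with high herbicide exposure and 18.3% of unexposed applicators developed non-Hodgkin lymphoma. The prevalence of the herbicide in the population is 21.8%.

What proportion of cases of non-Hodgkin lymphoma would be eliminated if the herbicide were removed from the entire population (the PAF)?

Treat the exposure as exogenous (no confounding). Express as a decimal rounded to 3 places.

PAF ≈ 0.185

p₁ = 0.374, p₀ = 0.183.
Overall risk P(Y=1) = π·p₁ + (1−π)·p₀ = 0.218×0.374 + 0.782×0.183 = 0.22464.
Under exogeneity, PAF = [P(Y=1) − p₀] / P(Y=1).
PAF = (0.22464 − 0.183) / 0.22464 ≈ 0.1854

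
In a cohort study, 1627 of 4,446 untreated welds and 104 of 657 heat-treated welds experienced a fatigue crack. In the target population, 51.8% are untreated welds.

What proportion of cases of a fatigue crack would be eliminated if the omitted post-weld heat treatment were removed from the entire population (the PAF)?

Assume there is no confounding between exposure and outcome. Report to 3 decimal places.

p₁ = P(outcome | exposed) = 1627/4446 = 0.36595
p₀ = P(outcome | unexposed) = 104/657 = 0.1583
Overall risk P(Y=1) = π·p₁ + (1−π)·p₀ = 0.518×0.36595 + 0.482×0.1583 = 0.26586.
Under exogeneity, PAF = [P(Y=1) − p₀] / P(Y=1).
PAF = (0.26586 − 0.1583) / 0.26586 ≈ 0.4046

PAF ≈ 0.405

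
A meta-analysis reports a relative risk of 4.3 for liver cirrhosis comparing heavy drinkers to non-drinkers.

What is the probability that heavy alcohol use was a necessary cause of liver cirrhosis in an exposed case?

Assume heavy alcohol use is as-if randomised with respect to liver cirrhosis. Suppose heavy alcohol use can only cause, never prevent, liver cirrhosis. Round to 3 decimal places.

Under exogeneity and monotonicity, PN = (RR − 1) / RR = 1 − 1/RR.
PN = (4.3 − 1) / 4.3 = 3.3 / 4.3 ≈ 0.7674

PN ≈ 0.767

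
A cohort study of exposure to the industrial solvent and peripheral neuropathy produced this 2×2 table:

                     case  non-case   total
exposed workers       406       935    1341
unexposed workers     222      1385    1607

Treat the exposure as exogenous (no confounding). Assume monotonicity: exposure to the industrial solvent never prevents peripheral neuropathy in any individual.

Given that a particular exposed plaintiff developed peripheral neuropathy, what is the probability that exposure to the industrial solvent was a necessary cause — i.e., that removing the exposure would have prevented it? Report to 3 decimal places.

PN ≈ 0.544

p₁ = P(outcome | exposed) = 406/1341 = 0.30276
p₀ = P(outcome | unexposed) = 222/1607 = 0.13815
Under exogeneity and monotonicity, PN = (p₁ − p₀) / p₁.
PN = (0.30276 − 0.13815) / 0.30276 = 0.16461 / 0.30276 ≈ 0.5437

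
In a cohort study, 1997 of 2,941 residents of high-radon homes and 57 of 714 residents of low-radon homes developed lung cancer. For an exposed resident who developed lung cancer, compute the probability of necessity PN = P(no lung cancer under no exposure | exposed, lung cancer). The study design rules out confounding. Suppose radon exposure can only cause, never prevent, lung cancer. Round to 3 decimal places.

PN ≈ 0.882

p₁ = P(outcome | exposed) = 1997/2941 = 0.67902
p₀ = P(outcome | unexposed) = 57/714 = 0.079832
Under exogeneity and monotonicity, PN = (p₁ − p₀) / p₁.
PN = (0.67902 − 0.079832) / 0.67902 = 0.59919 / 0.67902 ≈ 0.8824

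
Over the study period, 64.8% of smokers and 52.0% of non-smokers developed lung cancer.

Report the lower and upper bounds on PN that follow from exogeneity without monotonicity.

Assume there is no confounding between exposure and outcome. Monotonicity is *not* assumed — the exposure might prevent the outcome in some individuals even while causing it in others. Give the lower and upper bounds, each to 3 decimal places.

0.198 ≤ PN ≤ 0.741

p₁ = 0.648, p₀ = 0.52.
Under exogeneity alone the bounds on PN are max{0,(p₁−p₀)/p₁} ≤ PN ≤ min{1,(1−p₀)/p₁}.
  lower = (p₁ − p₀)/p₁ = 0.128 / 0.648 ≈ 0.1975
  upper = min{1, (1 − p₀)/p₁} = 0.48 / 0.648 ≈ 0.7407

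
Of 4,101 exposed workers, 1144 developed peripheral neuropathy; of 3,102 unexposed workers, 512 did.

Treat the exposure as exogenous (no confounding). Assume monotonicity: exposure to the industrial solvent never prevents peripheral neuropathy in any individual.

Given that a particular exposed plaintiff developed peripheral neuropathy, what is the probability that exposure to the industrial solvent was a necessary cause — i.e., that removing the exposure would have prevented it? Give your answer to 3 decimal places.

PN ≈ 0.408

p₁ = P(outcome | exposed) = 1144/4101 = 0.27896
p₀ = P(outcome | unexposed) = 512/3102 = 0.16505
Under exogeneity and monotonicity, PN = (p₁ − p₀) / p₁.
PN = (0.27896 − 0.16505) / 0.27896 = 0.1139 / 0.27896 ≈ 0.4083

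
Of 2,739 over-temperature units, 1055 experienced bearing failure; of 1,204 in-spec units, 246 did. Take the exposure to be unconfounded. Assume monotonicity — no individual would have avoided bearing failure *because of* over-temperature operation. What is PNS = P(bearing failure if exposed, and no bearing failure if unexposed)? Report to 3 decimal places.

PNS ≈ 0.181

p₁ = P(outcome | exposed) = 1055/2739 = 0.38518
p₀ = P(outcome | unexposed) = 246/1204 = 0.20432
Under exogeneity and monotonicity, PNS = p₁ − p₀.
PNS = 0.38518 − 0.20432 = 0.18086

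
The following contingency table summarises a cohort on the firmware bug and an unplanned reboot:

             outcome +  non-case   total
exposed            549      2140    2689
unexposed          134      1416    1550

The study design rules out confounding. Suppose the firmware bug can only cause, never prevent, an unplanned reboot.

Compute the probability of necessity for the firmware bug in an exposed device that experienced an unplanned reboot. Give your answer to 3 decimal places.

PN ≈ 0.577

p₁ = P(outcome | exposed) = 549/2689 = 0.20417
p₀ = P(outcome | unexposed) = 134/1550 = 0.086452
Under exogeneity and monotonicity, PN = (p₁ − p₀) / p₁.
PN = (0.20417 − 0.086452) / 0.20417 = 0.11771 / 0.20417 ≈ 0.5766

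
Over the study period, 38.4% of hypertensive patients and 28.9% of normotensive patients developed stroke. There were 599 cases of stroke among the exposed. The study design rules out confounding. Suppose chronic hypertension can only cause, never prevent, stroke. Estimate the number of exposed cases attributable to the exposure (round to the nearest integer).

p₁ = 0.384, p₀ = 0.289.
PN = (p₁ − p₀)/p₁ = (0.384 − 0.289) / 0.384 ≈ 0.24740.
Attributable cases ≈ PN × (exposed cases) = 0.24740 × 599 ≈ 148.19.

about 148 cases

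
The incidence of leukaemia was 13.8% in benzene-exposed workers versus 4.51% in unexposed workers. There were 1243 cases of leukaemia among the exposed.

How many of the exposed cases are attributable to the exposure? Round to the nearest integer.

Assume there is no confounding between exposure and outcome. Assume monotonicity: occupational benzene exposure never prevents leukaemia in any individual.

about 837 cases

p₁ = 0.138, p₀ = 0.0451.
PN = (p₁ − p₀)/p₁ = (0.138 − 0.0451) / 0.138 ≈ 0.67319.
Attributable cases ≈ PN × (exposed cases) = 0.67319 × 1243 ≈ 836.77.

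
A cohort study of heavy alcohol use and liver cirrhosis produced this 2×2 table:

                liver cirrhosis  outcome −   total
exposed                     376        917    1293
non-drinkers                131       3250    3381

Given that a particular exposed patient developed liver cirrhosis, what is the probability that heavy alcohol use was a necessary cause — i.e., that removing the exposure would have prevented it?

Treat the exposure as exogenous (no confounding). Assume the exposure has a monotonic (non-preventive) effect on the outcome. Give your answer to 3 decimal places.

p₁ = P(outcome | exposed) = 376/1293 = 0.2908
p₀ = P(outcome | unexposed) = 131/3381 = 0.038746
Under exogeneity and monotonicity, PN = (p₁ − p₀)/p₁.
PN = (0.2908 − 0.038746) / 0.2908 ≈ 0.8668

PN ≈ 0.867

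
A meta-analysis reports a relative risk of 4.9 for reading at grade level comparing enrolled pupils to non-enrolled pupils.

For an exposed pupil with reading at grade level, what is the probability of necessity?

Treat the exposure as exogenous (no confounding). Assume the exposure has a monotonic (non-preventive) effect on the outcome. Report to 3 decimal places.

Under exogeneity and monotonicity, PN = (RR − 1) / RR = 1 − 1/RR.
PN = (4.9 − 1) / 4.9 = 3.9 / 4.9 ≈ 0.7959

PN ≈ 0.796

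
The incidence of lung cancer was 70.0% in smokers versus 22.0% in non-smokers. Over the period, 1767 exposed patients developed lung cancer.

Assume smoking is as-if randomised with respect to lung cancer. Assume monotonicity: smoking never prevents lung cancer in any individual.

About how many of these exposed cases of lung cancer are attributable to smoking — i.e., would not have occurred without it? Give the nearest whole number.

about 1212 cases

p₁ = 0.7, p₀ = 0.22.
PN = (p₁ − p₀)/p₁ = (0.7 − 0.22) / 0.7 ≈ 0.68571.
Attributable cases ≈ PN × (exposed cases) = 0.68571 × 1767 ≈ 1211.66.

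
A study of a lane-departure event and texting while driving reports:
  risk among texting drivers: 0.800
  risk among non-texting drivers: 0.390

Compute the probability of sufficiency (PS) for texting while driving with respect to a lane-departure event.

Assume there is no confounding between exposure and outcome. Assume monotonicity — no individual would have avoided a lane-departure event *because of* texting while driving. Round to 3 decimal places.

PS ≈ 0.672

Let p₁ = 0.8, p₀ = 0.39.
Under exogeneity and monotonicity, PS = (p₁ − p₀) / (1 − p₀).
PS = (0.8 − 0.39) / (1 − 0.39) = 0.41 / 0.61 ≈ 0.6721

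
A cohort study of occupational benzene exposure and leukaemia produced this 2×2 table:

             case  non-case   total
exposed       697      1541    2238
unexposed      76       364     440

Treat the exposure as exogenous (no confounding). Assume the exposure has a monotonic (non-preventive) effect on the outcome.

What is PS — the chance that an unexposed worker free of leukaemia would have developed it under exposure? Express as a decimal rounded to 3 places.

PS ≈ 0.168

p₁ = P(outcome | exposed) = 697/2238 = 0.31144
p₀ = P(outcome | unexposed) = 76/440 = 0.17273
Under exogeneity and monotonicity, PS = (p₁ − p₀)/(1 − p₀).
PS = (0.31144 − 0.17273) / 0.82727 ≈ 0.1677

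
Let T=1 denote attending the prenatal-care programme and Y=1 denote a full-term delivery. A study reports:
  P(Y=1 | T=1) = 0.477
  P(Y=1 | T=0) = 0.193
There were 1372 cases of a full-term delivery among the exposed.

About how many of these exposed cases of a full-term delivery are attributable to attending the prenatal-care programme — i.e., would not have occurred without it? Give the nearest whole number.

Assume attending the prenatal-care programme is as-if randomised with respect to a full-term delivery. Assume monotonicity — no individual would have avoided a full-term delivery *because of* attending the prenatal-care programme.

about 817 cases

Let p₁ = 0.477, p₀ = 0.193.
PN = (p₁ − p₀)/p₁ = (0.477 − 0.193) / 0.477 ≈ 0.59539.
Attributable cases ≈ PN × (exposed cases) = 0.59539 × 1372 ≈ 816.87.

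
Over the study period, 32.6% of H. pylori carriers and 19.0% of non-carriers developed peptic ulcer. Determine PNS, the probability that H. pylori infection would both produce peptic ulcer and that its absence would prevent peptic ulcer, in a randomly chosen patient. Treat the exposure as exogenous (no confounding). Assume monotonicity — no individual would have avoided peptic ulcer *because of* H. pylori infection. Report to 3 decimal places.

p₁ = 0.326, p₀ = 0.19.
Under exogeneity and monotonicity, PNS = p₁ − p₀.
PNS = 0.326 − 0.19 = 0.136

PNS ≈ 0.136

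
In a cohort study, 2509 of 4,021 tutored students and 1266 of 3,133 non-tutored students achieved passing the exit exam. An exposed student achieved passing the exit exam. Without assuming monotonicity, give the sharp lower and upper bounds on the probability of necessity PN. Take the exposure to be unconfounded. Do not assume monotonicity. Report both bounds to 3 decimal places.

0.352 ≤ PN ≤ 0.955

p₁ = P(outcome | exposed) = 2509/4021 = 0.62397
p₀ = P(outcome | unexposed) = 1266/3133 = 0.40409
Under exogeneity alone the bounds on PN are max{0,(p₁−p₀)/p₁} ≤ PN ≤ min{1,(1−p₀)/p₁}.
  lower = (p₁ − p₀)/p₁ = 0.21989 / 0.62397 ≈ 0.3524
  upper = min{1, (1 − p₀)/p₁} = 0.59591 / 0.62397 ≈ 0.9550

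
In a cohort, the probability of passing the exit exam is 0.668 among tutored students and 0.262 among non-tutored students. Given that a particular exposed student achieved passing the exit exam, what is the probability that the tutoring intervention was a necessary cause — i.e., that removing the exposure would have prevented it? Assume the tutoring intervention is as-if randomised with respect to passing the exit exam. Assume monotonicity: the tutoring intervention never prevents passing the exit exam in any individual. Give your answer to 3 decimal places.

Let p₁ = 0.668, p₀ = 0.262.
Under exogeneity and monotonicity, PN = (p₁ − p₀) / p₁.
PN = (0.668 − 0.262) / 0.668 = 0.406 / 0.668 ≈ 0.6078

PN ≈ 0.608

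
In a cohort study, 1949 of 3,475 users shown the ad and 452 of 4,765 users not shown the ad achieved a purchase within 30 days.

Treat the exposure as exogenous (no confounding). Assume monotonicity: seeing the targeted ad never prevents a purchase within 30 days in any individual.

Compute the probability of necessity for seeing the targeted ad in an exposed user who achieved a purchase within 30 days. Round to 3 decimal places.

p₁ = P(outcome | exposed) = 1949/3475 = 0.56086
p₀ = P(outcome | unexposed) = 452/4765 = 0.094858
Under exogeneity and monotonicity, PN = (p₁ − p₀) / p₁.
PN = (0.56086 − 0.094858) / 0.56086 = 0.466 / 0.56086 ≈ 0.8309

PN ≈ 0.831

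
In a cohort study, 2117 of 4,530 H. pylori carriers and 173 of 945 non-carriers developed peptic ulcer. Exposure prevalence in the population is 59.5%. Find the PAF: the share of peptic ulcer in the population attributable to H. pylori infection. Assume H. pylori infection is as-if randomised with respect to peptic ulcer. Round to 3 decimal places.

p₁ = P(outcome | exposed) = 2117/4530 = 0.46733
p₀ = P(outcome | unexposed) = 173/945 = 0.18307
Overall risk P(Y=1) = π·p₁ + (1−π)·p₀ = 0.595×0.46733 + 0.405×0.18307 = 0.3522.
Under exogeneity, PAF = [P(Y=1) − p₀] / P(Y=1).
PAF = (0.3522 − 0.18307) / 0.3522 ≈ 0.4802

PAF ≈ 0.480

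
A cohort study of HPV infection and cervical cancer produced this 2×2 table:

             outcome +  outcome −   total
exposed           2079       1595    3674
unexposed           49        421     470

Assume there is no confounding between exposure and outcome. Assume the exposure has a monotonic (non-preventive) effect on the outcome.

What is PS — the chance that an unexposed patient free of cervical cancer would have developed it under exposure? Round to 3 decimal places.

p₁ = P(outcome | exposed) = 2079/3674 = 0.56587
p₀ = P(outcome | unexposed) = 49/470 = 0.10426
Under exogeneity and monotonicity, PS = (p₁ − p₀) / (1 − p₀).
PS = (0.56587 − 0.10426) / (1 − 0.10426) = 0.46161 / 0.89574 ≈ 0.5153

PS ≈ 0.515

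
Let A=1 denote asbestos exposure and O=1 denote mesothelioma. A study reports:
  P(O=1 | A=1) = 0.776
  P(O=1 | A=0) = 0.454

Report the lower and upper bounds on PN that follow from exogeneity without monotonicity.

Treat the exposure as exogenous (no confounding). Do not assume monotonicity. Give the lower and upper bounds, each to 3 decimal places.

Let p₁ = 0.776, p₀ = 0.454.
Under exogeneity alone the bounds on PN are max{0,(p₁−p₀)/p₁} ≤ PN ≤ min{1,(1−p₀)/p₁}.
  lower = (p₁ − p₀)/p₁ = 0.322 / 0.776 ≈ 0.4149
  upper = min{1, (1 − p₀)/p₁} = 0.546 / 0.776 ≈ 0.7036

0.415 ≤ PN ≤ 0.704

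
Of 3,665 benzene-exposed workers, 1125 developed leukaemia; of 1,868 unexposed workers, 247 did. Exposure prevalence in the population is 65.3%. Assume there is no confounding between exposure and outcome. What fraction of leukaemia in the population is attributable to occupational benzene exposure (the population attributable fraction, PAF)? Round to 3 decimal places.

p₁ = P(outcome | exposed) = 1125/3665 = 0.30696
p₀ = P(outcome | unexposed) = 247/1868 = 0.13223
Overall risk P(Y=1) = π·p₁ + (1−π)·p₀ = 0.653×0.30696 + 0.347×0.13223 = 0.24633.
Under exogeneity, PAF = [P(Y=1) − p₀] / P(Y=1).
PAF = (0.24633 − 0.13223) / 0.24633 ≈ 0.4632

PAF ≈ 0.463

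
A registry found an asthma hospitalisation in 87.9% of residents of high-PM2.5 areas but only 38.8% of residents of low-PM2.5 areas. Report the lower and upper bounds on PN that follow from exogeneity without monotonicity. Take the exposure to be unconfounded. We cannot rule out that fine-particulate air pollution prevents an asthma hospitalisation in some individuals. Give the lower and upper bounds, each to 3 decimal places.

0.559 ≤ PN ≤ 0.696

p₁ = 0.879, p₀ = 0.388.
Under exogeneity alone the bounds on PN are max{0,(p₁−p₀)/p₁} ≤ PN ≤ min{1,(1−p₀)/p₁}.
  lower = (p₁ − p₀)/p₁ = 0.491 / 0.879 ≈ 0.5586
  upper = min{1, (1 − p₀)/p₁} = 0.612 / 0.879 ≈ 0.6962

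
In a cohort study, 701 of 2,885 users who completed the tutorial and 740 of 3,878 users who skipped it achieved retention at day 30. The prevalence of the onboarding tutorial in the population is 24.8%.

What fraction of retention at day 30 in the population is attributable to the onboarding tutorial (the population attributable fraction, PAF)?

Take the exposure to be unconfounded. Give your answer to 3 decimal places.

p₁ = P(outcome | exposed) = 701/2885 = 0.24298
p₀ = P(outcome | unexposed) = 740/3878 = 0.19082
Overall risk P(Y=1) = π·p₁ + (1−π)·p₀ = 0.248×0.24298 + 0.752×0.19082 = 0.20376.
Under exogeneity, PAF = [P(Y=1) − p₀] / P(Y=1).
PAF = (0.20376 − 0.19082) / 0.20376 ≈ 0.0635

PAF ≈ 0.063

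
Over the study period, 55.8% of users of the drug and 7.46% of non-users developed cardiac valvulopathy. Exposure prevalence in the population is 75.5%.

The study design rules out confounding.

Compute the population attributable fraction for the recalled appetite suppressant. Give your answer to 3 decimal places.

p₁ = 0.558, p₀ = 0.0746.
Overall risk P(Y=1) = π·p₁ + (1−π)·p₀ = 0.755×0.558 + 0.245×0.0746 = 0.43957.
Under exogeneity, PAF = [P(Y=1) − p₀] / P(Y=1).
PAF = (0.43957 − 0.0746) / 0.43957 ≈ 0.8303

PAF ≈ 0.830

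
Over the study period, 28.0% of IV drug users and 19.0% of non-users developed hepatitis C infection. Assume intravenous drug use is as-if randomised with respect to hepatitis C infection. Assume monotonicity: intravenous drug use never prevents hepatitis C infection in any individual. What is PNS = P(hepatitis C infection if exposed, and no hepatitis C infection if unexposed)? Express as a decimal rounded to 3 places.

p₁ = 0.28, p₀ = 0.19.
Under exogeneity and monotonicity, PNS = p₁ − p₀.
PNS = 0.28 − 0.19 = 0.09

PNS ≈ 0.090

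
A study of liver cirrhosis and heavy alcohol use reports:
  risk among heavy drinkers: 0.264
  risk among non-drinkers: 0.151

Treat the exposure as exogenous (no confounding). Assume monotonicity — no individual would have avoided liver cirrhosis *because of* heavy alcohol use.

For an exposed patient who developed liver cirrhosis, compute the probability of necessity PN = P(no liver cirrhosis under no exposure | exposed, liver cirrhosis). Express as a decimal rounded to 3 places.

Let p₁ = 0.264, p₀ = 0.151.
Under exogeneity and monotonicity, PN = (p₁ − p₀) / p₁.
PN = (0.264 − 0.151) / 0.264 = 0.113 / 0.264 ≈ 0.4280

PN ≈ 0.428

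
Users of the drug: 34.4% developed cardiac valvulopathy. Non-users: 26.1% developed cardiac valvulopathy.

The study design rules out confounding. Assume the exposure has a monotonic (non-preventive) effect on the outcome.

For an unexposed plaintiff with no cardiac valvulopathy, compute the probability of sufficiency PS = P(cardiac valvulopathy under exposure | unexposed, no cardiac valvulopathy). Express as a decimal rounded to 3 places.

PS ≈ 0.112

p₁ = 0.344, p₀ = 0.261.
Under exogeneity and monotonicity, PS = (p₁ − p₀) / (1 − p₀).
PS = (0.344 − 0.261) / (1 − 0.261) = 0.083 / 0.739 ≈ 0.1123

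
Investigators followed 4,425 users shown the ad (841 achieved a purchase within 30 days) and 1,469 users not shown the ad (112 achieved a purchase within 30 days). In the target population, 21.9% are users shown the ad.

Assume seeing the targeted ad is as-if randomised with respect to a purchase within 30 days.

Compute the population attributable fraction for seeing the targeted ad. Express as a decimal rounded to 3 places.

PAF ≈ 0.246

p₁ = P(outcome | exposed) = 841/4425 = 0.19006
p₀ = P(outcome | unexposed) = 112/1469 = 0.076242
Overall risk P(Y=1) = π·p₁ + (1−π)·p₀ = 0.219×0.19006 + 0.781×0.076242 = 0.10117.
Under exogeneity, PAF = [P(Y=1) − p₀] / P(Y=1).
PAF = (0.10117 − 0.076242) / 0.10117 ≈ 0.2464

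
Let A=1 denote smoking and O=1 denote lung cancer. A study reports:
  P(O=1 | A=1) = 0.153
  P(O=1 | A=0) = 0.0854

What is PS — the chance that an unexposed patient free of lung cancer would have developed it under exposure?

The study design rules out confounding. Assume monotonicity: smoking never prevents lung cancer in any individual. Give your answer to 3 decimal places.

Let p₁ = 0.153, p₀ = 0.0854.
Under exogeneity and monotonicity, PS = (p₁ − p₀) / (1 − p₀).
PS = (0.153 − 0.0854) / (1 − 0.0854) = 0.0676 / 0.9146 ≈ 0.0739

PS ≈ 0.074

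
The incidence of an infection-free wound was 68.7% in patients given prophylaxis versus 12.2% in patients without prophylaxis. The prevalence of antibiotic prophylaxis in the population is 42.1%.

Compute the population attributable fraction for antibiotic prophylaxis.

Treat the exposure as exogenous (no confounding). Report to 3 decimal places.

PAF ≈ 0.661

p₁ = 0.687, p₀ = 0.122.
Overall risk P(Y=1) = π·p₁ + (1−π)·p₀ = 0.421×0.687 + 0.579×0.122 = 0.35987.
Under exogeneity, PAF = [P(Y=1) − p₀] / P(Y=1).
PAF = (0.35987 − 0.122) / 0.35987 ≈ 0.6610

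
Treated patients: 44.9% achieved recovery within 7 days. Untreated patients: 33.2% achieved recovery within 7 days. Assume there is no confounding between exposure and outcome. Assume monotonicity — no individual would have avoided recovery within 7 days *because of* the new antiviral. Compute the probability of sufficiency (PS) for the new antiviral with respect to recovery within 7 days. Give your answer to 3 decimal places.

p₁ = 0.449, p₀ = 0.332.
Under exogeneity and monotonicity, PS = (p₁ − p₀) / (1 − p₀).
PS = (0.449 − 0.332) / (1 − 0.332) = 0.117 / 0.668 ≈ 0.1751

PS ≈ 0.175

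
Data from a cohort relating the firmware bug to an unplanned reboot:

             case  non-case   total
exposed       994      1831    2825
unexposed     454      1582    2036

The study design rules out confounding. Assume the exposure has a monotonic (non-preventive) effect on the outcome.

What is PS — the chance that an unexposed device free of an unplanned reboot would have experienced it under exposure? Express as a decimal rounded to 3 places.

PS ≈ 0.166

p₁ = P(outcome | exposed) = 994/2825 = 0.35186
p₀ = P(outcome | unexposed) = 454/2036 = 0.22299
Under exogeneity and monotonicity, PS = (p₁ − p₀)/(1 − p₀).
PS = (0.35186 − 0.22299) / 0.77701 ≈ 0.1659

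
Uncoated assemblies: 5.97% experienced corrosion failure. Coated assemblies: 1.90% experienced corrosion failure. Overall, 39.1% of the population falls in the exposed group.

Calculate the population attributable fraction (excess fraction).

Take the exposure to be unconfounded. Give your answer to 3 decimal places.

PAF ≈ 0.456

p₁ = 0.0597, p₀ = 0.019.
Overall risk P(Y=1) = π·p₁ + (1−π)·p₀ = 0.391×0.0597 + 0.609×0.019 = 0.034914.
Under exogeneity, PAF = [P(Y=1) − p₀] / P(Y=1).
PAF = (0.034914 − 0.019) / 0.034914 ≈ 0.4558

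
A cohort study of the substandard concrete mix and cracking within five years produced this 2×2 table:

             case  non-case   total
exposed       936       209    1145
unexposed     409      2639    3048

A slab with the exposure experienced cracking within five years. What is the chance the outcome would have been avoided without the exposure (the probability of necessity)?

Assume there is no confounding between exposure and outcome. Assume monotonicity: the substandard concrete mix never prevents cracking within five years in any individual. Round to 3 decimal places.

p₁ = P(outcome | exposed) = 936/1145 = 0.81747
p₀ = P(outcome | unexposed) = 409/3048 = 0.13419
Under exogeneity and monotonicity, PN = (p₁ − p₀)/p₁.
PN = (0.81747 − 0.13419) / 0.81747 ≈ 0.8359

PN ≈ 0.836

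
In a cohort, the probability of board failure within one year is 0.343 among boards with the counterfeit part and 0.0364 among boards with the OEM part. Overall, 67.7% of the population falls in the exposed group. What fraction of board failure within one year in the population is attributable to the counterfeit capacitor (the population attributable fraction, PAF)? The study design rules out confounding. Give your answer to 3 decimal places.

Let p₁ = 0.343, p₀ = 0.0364.
Overall risk P(Y=1) = π·p₁ + (1−π)·p₀ = 0.677×0.343 + 0.323×0.0364 = 0.24397.
Under exogeneity, PAF = [P(Y=1) − p₀] / P(Y=1).
PAF = (0.24397 − 0.0364) / 0.24397 ≈ 0.8508

PAF ≈ 0.851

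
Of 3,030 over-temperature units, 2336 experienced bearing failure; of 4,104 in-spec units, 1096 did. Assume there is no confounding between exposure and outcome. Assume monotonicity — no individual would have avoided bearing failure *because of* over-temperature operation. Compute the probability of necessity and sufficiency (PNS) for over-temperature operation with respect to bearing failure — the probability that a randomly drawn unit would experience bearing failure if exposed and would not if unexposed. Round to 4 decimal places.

p₁ = P(outcome | exposed) = 2336/3030 = 0.77096
p₀ = P(outcome | unexposed) = 1096/4104 = 0.26706
Under exogeneity and monotonicity, PNS = p₁ − p₀.
PNS = 0.77096 − 0.26706 = 0.5039

PNS ≈ 0.5039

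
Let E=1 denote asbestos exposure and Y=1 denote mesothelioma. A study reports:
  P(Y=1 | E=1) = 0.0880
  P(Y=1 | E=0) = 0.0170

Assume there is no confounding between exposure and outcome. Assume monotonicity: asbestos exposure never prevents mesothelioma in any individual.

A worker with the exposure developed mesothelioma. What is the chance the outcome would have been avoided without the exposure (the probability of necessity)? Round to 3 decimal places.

Let p₁ = 0.088, p₀ = 0.017.
Under exogeneity and monotonicity, PN = (p₁ − p₀) / p₁.
PN = (0.088 − 0.017) / 0.088 = 0.071 / 0.088 ≈ 0.8068

PN ≈ 0.807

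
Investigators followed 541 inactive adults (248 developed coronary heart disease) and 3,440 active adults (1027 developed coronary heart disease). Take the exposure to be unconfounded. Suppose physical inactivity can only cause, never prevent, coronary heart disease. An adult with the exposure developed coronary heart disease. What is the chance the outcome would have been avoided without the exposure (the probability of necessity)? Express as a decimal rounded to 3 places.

PN ≈ 0.349

p₁ = P(outcome | exposed) = 248/541 = 0.45841
p₀ = P(outcome | unexposed) = 1027/3440 = 0.29855
Under exogeneity and monotonicity, PN = (p₁ − p₀) / p₁.
PN = (0.45841 − 0.29855) / 0.45841 = 0.15986 / 0.45841 ≈ 0.3487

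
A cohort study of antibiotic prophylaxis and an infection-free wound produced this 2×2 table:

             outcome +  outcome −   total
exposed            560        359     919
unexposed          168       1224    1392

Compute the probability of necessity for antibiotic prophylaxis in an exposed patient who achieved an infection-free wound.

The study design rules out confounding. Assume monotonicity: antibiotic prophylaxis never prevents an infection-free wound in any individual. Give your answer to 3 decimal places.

p₁ = P(outcome | exposed) = 560/919 = 0.60936
p₀ = P(outcome | unexposed) = 168/1392 = 0.12069
Under exogeneity and monotonicity, PN = (p₁ − p₀) / p₁.
PN = (0.60936 − 0.12069) / 0.60936 = 0.48867 / 0.60936 ≈ 0.8019

PN ≈ 0.802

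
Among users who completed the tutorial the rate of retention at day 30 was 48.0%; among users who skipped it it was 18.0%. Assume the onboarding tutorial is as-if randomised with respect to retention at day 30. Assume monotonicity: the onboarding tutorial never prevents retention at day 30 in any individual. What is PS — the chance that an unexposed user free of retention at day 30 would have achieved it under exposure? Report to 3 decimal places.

PS ≈ 0.366

p₁ = 0.48, p₀ = 0.18.
Under exogeneity and monotonicity, PS = (p₁ − p₀) / (1 − p₀).
PS = (0.48 − 0.18) / (1 − 0.18) = 0.3 / 0.82 ≈ 0.3659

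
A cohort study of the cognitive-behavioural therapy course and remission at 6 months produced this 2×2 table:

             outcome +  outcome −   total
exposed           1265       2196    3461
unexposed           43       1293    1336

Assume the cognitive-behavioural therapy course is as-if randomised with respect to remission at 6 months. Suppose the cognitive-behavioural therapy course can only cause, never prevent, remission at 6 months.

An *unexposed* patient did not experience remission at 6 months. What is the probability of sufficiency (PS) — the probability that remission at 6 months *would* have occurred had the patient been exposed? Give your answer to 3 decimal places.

PS ≈ 0.344

p₁ = P(outcome | exposed) = 1265/3461 = 0.3655
p₀ = P(outcome | unexposed) = 43/1336 = 0.032186
Under exogeneity and monotonicity, PS = (p₁ − p₀) / (1 − p₀).
PS = (0.3655 − 0.032186) / (1 − 0.032186) = 0.33332 / 0.96781 ≈ 0.3444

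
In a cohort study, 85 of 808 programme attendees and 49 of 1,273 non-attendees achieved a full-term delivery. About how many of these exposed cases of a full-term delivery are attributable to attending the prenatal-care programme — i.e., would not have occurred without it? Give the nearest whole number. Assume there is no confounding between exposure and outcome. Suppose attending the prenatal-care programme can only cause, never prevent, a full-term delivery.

about 54 cases

p₁ = P(outcome | exposed) = 85/808 = 0.1052
p₀ = P(outcome | unexposed) = 49/1273 = 0.038492
PN = (p₁ − p₀)/p₁ = (0.1052 − 0.038492) / 0.1052 ≈ 0.63410.
Attributable cases ≈ PN × (exposed cases) = 0.63410 × 85 ≈ 53.90.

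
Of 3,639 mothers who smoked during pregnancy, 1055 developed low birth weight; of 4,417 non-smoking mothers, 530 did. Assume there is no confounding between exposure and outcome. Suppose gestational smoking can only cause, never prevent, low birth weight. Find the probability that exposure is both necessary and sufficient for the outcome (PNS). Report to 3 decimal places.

PNS ≈ 0.170

p₁ = P(outcome | exposed) = 1055/3639 = 0.28991
p₀ = P(outcome | unexposed) = 530/4417 = 0.11999
Under exogeneity and monotonicity, PNS = p₁ − p₀.
PNS = 0.28991 − 0.11999 = 0.16992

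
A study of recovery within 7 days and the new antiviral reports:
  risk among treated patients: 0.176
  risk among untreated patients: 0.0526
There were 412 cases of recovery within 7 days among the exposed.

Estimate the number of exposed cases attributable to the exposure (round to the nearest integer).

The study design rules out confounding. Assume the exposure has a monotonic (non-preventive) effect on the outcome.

about 289 cases

Let p₁ = 0.176, p₀ = 0.0526.
PN = (p₁ − p₀)/p₁ = (0.176 − 0.0526) / 0.176 ≈ 0.70114.
Attributable cases ≈ PN × (exposed cases) = 0.70114 × 412 ≈ 288.87.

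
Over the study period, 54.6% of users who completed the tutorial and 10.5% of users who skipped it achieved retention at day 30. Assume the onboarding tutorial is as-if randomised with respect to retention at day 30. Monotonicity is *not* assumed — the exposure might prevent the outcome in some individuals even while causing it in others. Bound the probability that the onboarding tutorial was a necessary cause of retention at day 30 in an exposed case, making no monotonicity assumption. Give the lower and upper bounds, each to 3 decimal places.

p₁ = 0.546, p₀ = 0.105.
Under exogeneity alone the bounds on PN are max{0,(p₁−p₀)/p₁} ≤ PN ≤ min{1,(1−p₀)/p₁}.
  lower = (p₁ − p₀)/p₁ = 0.441 / 0.546 ≈ 0.8077
  upper = min{1, (1 − p₀)/p₁} = 0.895 / 0.546 ≈ 1.6392 → capped at 1

0.808 ≤ PN ≤ 1.000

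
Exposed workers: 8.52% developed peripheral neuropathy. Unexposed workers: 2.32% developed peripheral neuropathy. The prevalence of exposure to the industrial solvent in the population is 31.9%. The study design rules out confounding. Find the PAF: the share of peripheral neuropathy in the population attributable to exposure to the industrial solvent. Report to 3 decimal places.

PAF ≈ 0.460

p₁ = 0.0852, p₀ = 0.0232.
Overall risk P(Y=1) = π·p₁ + (1−π)·p₀ = 0.319×0.0852 + 0.681×0.0232 = 0.042978.
Under exogeneity, PAF = [P(Y=1) − p₀] / P(Y=1).
PAF = (0.042978 − 0.0232) / 0.042978 ≈ 0.4602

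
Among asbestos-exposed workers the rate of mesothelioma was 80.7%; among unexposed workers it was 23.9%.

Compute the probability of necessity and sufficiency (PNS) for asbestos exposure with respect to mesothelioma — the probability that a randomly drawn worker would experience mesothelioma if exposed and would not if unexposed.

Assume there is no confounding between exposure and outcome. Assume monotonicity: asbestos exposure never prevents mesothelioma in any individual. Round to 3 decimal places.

p₁ = 0.807, p₀ = 0.239.
Under exogeneity and monotonicity, PNS = p₁ − p₀.
PNS = 0.807 − 0.239 = 0.568

PNS ≈ 0.568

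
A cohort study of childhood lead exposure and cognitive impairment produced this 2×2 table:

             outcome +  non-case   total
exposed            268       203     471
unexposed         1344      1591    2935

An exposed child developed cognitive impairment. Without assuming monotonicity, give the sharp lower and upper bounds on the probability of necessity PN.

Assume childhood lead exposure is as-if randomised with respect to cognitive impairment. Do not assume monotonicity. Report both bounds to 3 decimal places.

0.195 ≤ PN ≤ 0.953

p₁ = P(outcome | exposed) = 268/471 = 0.569
p₀ = P(outcome | unexposed) = 1344/2935 = 0.45792
Under exogeneity alone the bounds on PN are max{0,(p₁−p₀)/p₁} ≤ PN ≤ min{1,(1−p₀)/p₁}.
  lower = (p₁ − p₀)/p₁ = 0.11108 / 0.569 ≈ 0.1952
  upper = min{1, (1 − p₀)/p₁} = 0.54208 / 0.569 ≈ 0.9527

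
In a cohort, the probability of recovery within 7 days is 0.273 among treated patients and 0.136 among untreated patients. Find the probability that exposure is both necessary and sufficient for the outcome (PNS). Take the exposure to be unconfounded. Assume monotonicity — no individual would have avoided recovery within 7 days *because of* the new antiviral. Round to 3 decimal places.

Let p₁ = 0.273, p₀ = 0.136.
Under exogeneity and monotonicity, PNS = p₁ − p₀.
PNS = 0.273 − 0.136 = 0.137

PNS ≈ 0.137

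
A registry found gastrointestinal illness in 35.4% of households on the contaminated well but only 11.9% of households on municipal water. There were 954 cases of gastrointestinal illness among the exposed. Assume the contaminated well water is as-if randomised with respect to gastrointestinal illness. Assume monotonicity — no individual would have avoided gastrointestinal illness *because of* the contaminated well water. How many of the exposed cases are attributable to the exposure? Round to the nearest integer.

p₁ = 0.354, p₀ = 0.119.
PN = (p₁ − p₀)/p₁ = (0.354 − 0.119) / 0.354 ≈ 0.66384.
Attributable cases ≈ PN × (exposed cases) = 0.66384 × 954 ≈ 633.31.

about 633 cases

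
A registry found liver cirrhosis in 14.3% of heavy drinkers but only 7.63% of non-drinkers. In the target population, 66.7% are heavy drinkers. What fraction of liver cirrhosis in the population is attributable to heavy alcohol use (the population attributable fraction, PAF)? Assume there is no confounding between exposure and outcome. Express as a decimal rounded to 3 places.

PAF ≈ 0.368

p₁ = 0.143, p₀ = 0.0763.
Overall risk P(Y=1) = π·p₁ + (1−π)·p₀ = 0.667×0.143 + 0.333×0.0763 = 0.12079.
Under exogeneity, PAF = [P(Y=1) − p₀] / P(Y=1).
PAF = (0.12079 − 0.0763) / 0.12079 ≈ 0.3683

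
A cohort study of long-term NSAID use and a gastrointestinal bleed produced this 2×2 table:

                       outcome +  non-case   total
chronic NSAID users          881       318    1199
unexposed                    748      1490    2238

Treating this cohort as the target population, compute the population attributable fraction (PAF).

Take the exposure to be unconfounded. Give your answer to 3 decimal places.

PAF ≈ 0.295

p₁ = P(outcome | exposed) = 881/1199 = 0.73478
p₀ = P(outcome | unexposed) = 748/2238 = 0.33423
Exposure prevalence π = 1199/3437 = 0.34885; overall risk P(Y=1) = 0.47396.
Under exogeneity, PAF = [P(Y=1) − p₀]/P(Y=1).
PAF = (0.47396 − 0.33423) / 0.47396 ≈ 0.2948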